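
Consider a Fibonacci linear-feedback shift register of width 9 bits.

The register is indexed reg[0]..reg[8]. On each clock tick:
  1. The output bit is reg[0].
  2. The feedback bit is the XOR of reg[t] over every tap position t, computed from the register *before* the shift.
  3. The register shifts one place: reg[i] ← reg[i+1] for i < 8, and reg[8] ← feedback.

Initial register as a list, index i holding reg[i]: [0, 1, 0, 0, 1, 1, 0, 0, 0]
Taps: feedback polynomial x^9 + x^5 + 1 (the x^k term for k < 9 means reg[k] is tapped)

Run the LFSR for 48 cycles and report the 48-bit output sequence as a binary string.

010011000110000000110011001010110010011111101101

k : reg_k → out_k, fb_k
0: 010011000 → 0, fb=1
1: 100110001 → 1, fb=1
2: 001100011 → 0, fb=0
3: 011000110 → 0, fb=0
4: 110001100 → 1, fb=0
5: 100011000 → 1, fb=0
6: 000110000 → 0, fb=0
7: 001100000 → 0, fb=0
8: 011000000 → 0, fb=0
9: 110000000 → 1, fb=1
10: 100000001 → 1, fb=1
11: 000000011 → 0, fb=0
12: 000000110 → 0, fb=0
13: 000001100 → 0, fb=1
14: 000011001 → 0, fb=1
15: 000110011 → 0, fb=0
16: 001100110 → 0, fb=0
17: 011001100 → 0, fb=1
18: 110011001 → 1, fb=0
19: 100110010 → 1, fb=1
20: 001100101 → 0, fb=0
21: 011001010 → 0, fb=1
22: 110010101 → 1, fb=1
23: 100101011 → 1, fb=0
24: 001010110 → 0, fb=0
25: 010101100 → 0, fb=1
26: 101011001 → 1, fb=0
27: 010110010 → 0, fb=0
28: 101100100 → 1, fb=1
29: 011001001 → 0, fb=1
30: 110010011 → 1, fb=1
31: 100100111 → 1, fb=1
32: 001001111 → 0, fb=1
33: 010011111 → 0, fb=1
34: 100111111 → 1, fb=0
35: 001111110 → 0, fb=1
36: 011111101 → 0, fb=1
37: 111111011 → 1, fb=0
38: 111110110 → 1, fb=1
39: 111101101 → 1, fb=0
40: 111011010 → 1, fb=0
41: 110110100 → 1, fb=1
42: 101101001 → 1, fb=0
43: 011010010 → 0, fb=0
44: 110100100 → 1, fb=1
45: 101001001 → 1, fb=0
46: 010010010 → 0, fb=0
47: 100100100 → 1, fb=1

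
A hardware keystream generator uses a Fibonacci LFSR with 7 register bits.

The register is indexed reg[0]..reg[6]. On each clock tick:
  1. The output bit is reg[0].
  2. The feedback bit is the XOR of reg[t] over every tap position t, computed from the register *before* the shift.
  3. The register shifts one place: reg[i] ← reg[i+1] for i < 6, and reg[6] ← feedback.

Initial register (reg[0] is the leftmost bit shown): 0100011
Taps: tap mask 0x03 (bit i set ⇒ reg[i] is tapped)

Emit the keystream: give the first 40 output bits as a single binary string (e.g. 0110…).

0100011110010001011001110101001111101000

tick  register→output (feedback)
  0  0100011→0 (1)
  1  1000111→1 (1)
  2  0001111→0 (0)
  3  0011110→0 (0)
  4  0111100→0 (1)
  5  1111001→1 (0)
  6  1110010→1 (0)
  7  1100100→1 (0)
  8  1001000→1 (1)
  9  0010001→0 (0)
 10  0100010→0 (1)
 11  1000101→1 (1)
 12  0001011→0 (0)
 13  0010110→0 (0)
 14  0101100→0 (1)
 15  1011001→1 (1)
 16  0110011→0 (1)
 17  1100111→1 (0)
 18  1001110→1 (1)
 19  0011101→0 (0)
 20  0111010→0 (1)
 21  1110101→1 (0)
 22  1101010→1 (0)
 23  1010100→1 (1)
 24  0101001→0 (1)
 25  1010011→1 (1)
 26  0100111→0 (1)
 27  1001111→1 (1)
 28  0011111→0 (0)
 29  0111110→0 (1)
 30  1111101→1 (0)
 31  1111010→1 (0)
 32  1110100→1 (0)
 33  1101000→1 (0)
 34  1010000→1 (1)
 35  0100001→0 (1)
 36  1000011→1 (1)
 37  0000111→0 (0)
 38  0001110→0 (0)
 39  0011100→0 (0)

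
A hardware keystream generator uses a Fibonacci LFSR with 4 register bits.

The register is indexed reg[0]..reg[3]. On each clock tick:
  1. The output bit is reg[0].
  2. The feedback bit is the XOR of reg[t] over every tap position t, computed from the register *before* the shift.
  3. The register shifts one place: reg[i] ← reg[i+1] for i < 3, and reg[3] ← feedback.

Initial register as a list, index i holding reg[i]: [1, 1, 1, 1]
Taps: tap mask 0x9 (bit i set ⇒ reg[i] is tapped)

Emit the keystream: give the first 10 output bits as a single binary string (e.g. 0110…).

step | reg (before) | out | fb
   0 | 1111 | 1 | 0
   1 | 1110 | 1 | 1
   2 | 1101 | 1 | 0
   3 | 1010 | 1 | 1
   4 | 0101 | 0 | 1
   5 | 1011 | 1 | 0
   6 | 0110 | 0 | 0
   7 | 1100 | 1 | 1
   8 | 1001 | 1 | 0
   9 | 0010 | 0 | 0

1111010110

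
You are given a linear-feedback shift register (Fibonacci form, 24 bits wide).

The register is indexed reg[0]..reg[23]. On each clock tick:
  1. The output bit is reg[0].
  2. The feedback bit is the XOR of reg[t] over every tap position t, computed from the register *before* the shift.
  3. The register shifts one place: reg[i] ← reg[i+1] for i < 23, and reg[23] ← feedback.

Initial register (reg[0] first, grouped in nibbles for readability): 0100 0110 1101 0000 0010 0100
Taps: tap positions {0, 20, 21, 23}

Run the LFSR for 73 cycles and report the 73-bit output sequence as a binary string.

0100011011010000001001001110011110010010011101100111010001101110011010010

k : reg_k → out_k, fb_k
0: 010001101101000000100100 → 0, fb=1
1: 100011011010000001001001 → 1, fb=1
2: 000110110100000010010011 → 0, fb=1
3: 001101101000000100100111 → 0, fb=0
4: 011011010000001001001110 → 0, fb=0
5: 110110100000010010011100 → 1, fb=1
6: 101101000000100100111001 → 1, fb=1
7: 011010000001001001110011 → 0, fb=1
8: 110100000010010011100111 → 1, fb=1
9: 101000000100100111001111 → 1, fb=0
10: 010000001001001110011110 → 0, fb=0
11: 100000010010011100111100 → 1, fb=1
12: 000000100100111001111001 → 0, fb=0
13: 000001001001110011110010 → 0, fb=0
14: 000010010011100111100100 → 0, fb=1
15: 000100100111001111001001 → 0, fb=0
16: 001001001110011110010010 → 0, fb=0
17: 010010011100111100100100 → 0, fb=1
18: 100100111001111001001001 → 1, fb=1
19: 001001110011110010010011 → 0, fb=1
20: 010011100111100100100111 → 0, fb=0
21: 100111001111001001001110 → 1, fb=1
22: 001110011110010010011101 → 0, fb=1
23: 011100111100100100111011 → 0, fb=0
24: 111001111001001001110110 → 1, fb=0
25: 110011110010010011101100 → 1, fb=1
26: 100111100100100111011001 → 1, fb=1
27: 001111001001001110110011 → 0, fb=1
28: 011110010010011101100111 → 0, fb=0
29: 111100100100111011001110 → 1, fb=1
30: 111001001001110110011101 → 1, fb=0
31: 110010010011101100111010 → 1, fb=0
32: 100100100111011001110100 → 1, fb=0
33: 001001001110110011101000 → 0, fb=1
34: 010010011101100111010001 → 0, fb=1
35: 100100111011001110100011 → 1, fb=0
36: 001001110110011101000110 → 0, fb=1
37: 010011101100111010001101 → 0, fb=1
38: 100111011001110100011011 → 1, fb=1
39: 001110110011101000110111 → 0, fb=0
40: 011101100111010001101110 → 0, fb=0
41: 111011001110100011011100 → 1, fb=1
42: 110110011101000110111001 → 1, fb=1
43: 101100111010001101110011 → 1, fb=0
44: 011001110100011011100110 → 0, fb=1
45: 110011101000110111001101 → 1, fb=0
46: 100111010001101110011010 → 1, fb=0
47: 001110100011011100110100 → 0, fb=1
48: 011101000110111001101001 → 0, fb=0
49: 111010001101110011010010 → 1, fb=1
50: 110100011011100110100101 → 1, fb=1
51: 101000110111001101001011 → 1, fb=1
52: 010001101110011010010111 → 0, fb=0
53: 100011011100110100101110 → 1, fb=1
54: 000110111001101001011101 → 0, fb=1
55: 001101110011010010111011 → 0, fb=0
56: 011011100110100101110110 → 0, fb=1
57: 110111001101001011101101 → 1, fb=0
58: 101110011010010111011010 → 1, fb=0
59: 011100110100101110110100 → 0, fb=1
60: 111001101001011101101001 → 1, fb=1
61: 110011010010111011010011 → 1, fb=0
62: 100110100101110110100110 → 1, fb=0
63: 001101001011101101001100 → 0, fb=0
64: 011010010111011010011000 → 0, fb=1
65: 110100101110110100110001 → 1, fb=0
66: 101001011101101001100010 → 1, fb=1
67: 010010111011010011000101 → 0, fb=0
68: 100101110110100110001010 → 1, fb=0
69: 001011101101001100010100 → 0, fb=1
70: 010111011010011000101001 → 0, fb=0
71: 101110110100110001010010 → 1, fb=1
72: 011101101001100010100101 → 0, fb=0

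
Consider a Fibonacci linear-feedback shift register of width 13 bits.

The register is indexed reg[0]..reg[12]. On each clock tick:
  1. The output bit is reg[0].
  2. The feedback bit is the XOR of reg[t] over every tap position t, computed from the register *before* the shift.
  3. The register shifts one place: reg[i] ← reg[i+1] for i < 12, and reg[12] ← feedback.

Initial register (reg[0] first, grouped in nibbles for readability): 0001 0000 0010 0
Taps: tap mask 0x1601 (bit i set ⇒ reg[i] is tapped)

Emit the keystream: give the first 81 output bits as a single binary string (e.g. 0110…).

000100000010010001110000001110100100100001101110010010110011101100001111011111111

tick  register→output (feedback)
  0  0001000000100→0 (1)
  1  0010000001001→0 (0)
  2  0100000010010→0 (0)
  3  1000000100100→1 (0)
  4  0000001001000→0 (1)
  5  0000010010001→0 (1)
  6  0000100100011→0 (1)
  7  0001001000111→0 (0)
  8  0010010001110→0 (0)
  9  0100100011100→0 (0)
 10  1001000111000→1 (0)
 11  0010001110000→0 (0)
 12  0100011100000→0 (0)
 13  1000111000000→1 (1)
 14  0001110000001→0 (1)
 15  0011100000011→0 (1)
 16  0111000000111→0 (0)
 17  1110000001110→1 (1)
 18  1100000011101→1 (0)
 19  1000000111010→1 (0)
 20  0000001110100→0 (1)
 21  0000011101001→0 (0)
 22  0000111010010→0 (0)
 23  0001110100100→0 (1)
 24  0011101001001→0 (0)
 25  0111010010010→0 (0)
 26  1110100100100→1 (0)
 27  1101001001000→1 (0)
 28  1010010010000→1 (1)
 29  0100100100001→0 (1)
 30  1001001000011→1 (0)
 31  0010010000110→0 (1)
 32  0100100001101→0 (1)
 33  1001000011011→1 (1)
 34  0010000110111→0 (0)
 35  0100001101110→0 (0)
 36  1000011011100→1 (1)
 37  0000110111001→0 (0)
 38  0001101110010→0 (0)
 39  0011011100100→0 (1)
 40  0110111001001→0 (0)
 41  1101110010010→1 (1)
 42  1011100100101→1 (1)
 43  0111001001011→0 (0)
 44  1110010010110→1 (0)
 45  1100100101100→1 (1)
 46  1001001011001→1 (1)
 47  0010010110011→0 (1)
 48  0100101100111→0 (0)
 49  1001011001110→1 (1)
 50  0010110011101→0 (1)
 51  0101100111011→0 (0)
 52  1011001110110→1 (0)
 53  0110011101100→0 (0)
 54  1100111011000→1 (0)
 55  1001110110000→1 (1)
 56  0011101100001→0 (1)
 57  0111011000011→0 (1)
 58  1110110000111→1 (1)
 59  1101100001111→1 (0)
 60  1011000011110→1 (1)
 61  0110000111101→0 (1)
 62  1100001111011→1 (1)
 63  1000011110111→1 (1)
 64  0000111101111→0 (1)
 65  0001111011111→0 (1)
 66  0011110111111→0 (1)
 67  0111101111111→0 (1)
 68  1111011111111→1 (0)
 69  1110111111110→1 (1)
 70  1101111111101→1 (0)
 71  1011111111010→1 (0)
 72  0111111110100→0 (1)
 73  1111111101001→1 (1)
 74  1111111010011→1 (0)
 75  1111110100110→1 (0)
 76  1111101001100→1 (1)
 77  1111010011001→1 (1)
 78  1110100110011→1 (0)
 79  1101001100110→1 (0)
 80  1010011001100→1 (1)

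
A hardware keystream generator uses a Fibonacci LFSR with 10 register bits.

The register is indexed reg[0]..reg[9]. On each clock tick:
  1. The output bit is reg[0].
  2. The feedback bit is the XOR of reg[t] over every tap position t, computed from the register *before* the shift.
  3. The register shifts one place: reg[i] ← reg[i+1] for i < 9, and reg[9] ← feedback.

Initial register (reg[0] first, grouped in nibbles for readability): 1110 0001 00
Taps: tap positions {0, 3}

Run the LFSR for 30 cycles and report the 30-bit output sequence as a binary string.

111000010011101000111010111110

step | reg (before) | out | fb
   0 | 1110000100 | 1 | 1
   1 | 1100001001 | 1 | 1
   2 | 1000010011 | 1 | 1
   3 | 0000100111 | 0 | 0
   4 | 0001001110 | 0 | 1
   5 | 0010011101 | 0 | 0
   6 | 0100111010 | 0 | 0
   7 | 1001110100 | 1 | 0
   8 | 0011101000 | 0 | 1
   9 | 0111010001 | 0 | 1
  10 | 1110100011 | 1 | 1
  11 | 1101000111 | 1 | 0
  12 | 1010001110 | 1 | 1
  13 | 0100011101 | 0 | 0
  14 | 1000111010 | 1 | 1
  15 | 0001110101 | 0 | 1
  16 | 0011101011 | 0 | 1
  17 | 0111010111 | 0 | 1
  18 | 1110101111 | 1 | 1
  19 | 1101011111 | 1 | 0
  20 | 1010111110 | 1 | 1
  21 | 0101111101 | 0 | 1
  22 | 1011111011 | 1 | 0
  23 | 0111110110 | 0 | 1
  24 | 1111101101 | 1 | 0
  25 | 1111011010 | 1 | 0
  26 | 1110110100 | 1 | 1
  27 | 1101101001 | 1 | 0
  28 | 1011010010 | 1 | 0
  29 | 0110100100 | 0 | 0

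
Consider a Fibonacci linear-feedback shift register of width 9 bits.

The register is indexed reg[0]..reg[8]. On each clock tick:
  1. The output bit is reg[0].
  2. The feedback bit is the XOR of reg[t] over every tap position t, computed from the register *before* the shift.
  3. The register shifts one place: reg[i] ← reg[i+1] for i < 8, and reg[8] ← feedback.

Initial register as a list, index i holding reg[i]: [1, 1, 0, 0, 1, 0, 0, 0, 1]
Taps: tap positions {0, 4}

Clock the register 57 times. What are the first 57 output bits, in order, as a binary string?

110010001010000101011010011111101100100100101101111110010

tick  register→output (feedback)
  0  110010001→1 (0)
  1  100100010→1 (1)
  2  001000101→0 (0)
  3  010001010→0 (0)
  4  100010100→1 (0)
  5  000101000→0 (0)
  6  001010000→0 (1)
  7  010100001→0 (0)
  8  101000010→1 (1)
  9  010000101→0 (0)
 10  100001010→1 (1)
 11  000010101→0 (1)
 12  000101011→0 (0)
 13  001010110→0 (1)
 14  010101101→0 (0)
 15  101011010→1 (0)
 16  010110100→0 (1)
 17  101101001→1 (1)
 18  011010011→0 (1)
 19  110100111→1 (1)
 20  101001111→1 (1)
 21  010011111→0 (1)
 22  100111111→1 (0)
 23  001111110→0 (1)
 24  011111101→0 (1)
 25  111111011→1 (0)
 26  111110110→1 (0)
 27  111101100→1 (1)
 28  111011001→1 (0)
 29  110110010→1 (0)
 30  101100100→1 (1)
 31  011001001→0 (0)
 32  110010010→1 (0)
 33  100100100→1 (1)
 34  001001001→0 (0)
 35  010010010→0 (1)
 36  100100101→1 (1)
 37  001001011→0 (0)
 38  010010110→0 (1)
 39  100101101→1 (1)
 40  001011011→0 (1)
 41  010110111→0 (1)
 42  101101111→1 (1)
 43  011011111→0 (1)
 44  110111111→1 (0)
 45  101111110→1 (0)
 46  011111100→0 (1)
 47  111111001→1 (0)
 48  111110010→1 (0)
 49  111100100→1 (1)
 50  111001001→1 (1)
 51  110010011→1 (0)
 52  100100110→1 (1)
 53  001001101→0 (0)
 54  010011010→0 (1)
 55  100110101→1 (0)
 56  001101010→0 (0)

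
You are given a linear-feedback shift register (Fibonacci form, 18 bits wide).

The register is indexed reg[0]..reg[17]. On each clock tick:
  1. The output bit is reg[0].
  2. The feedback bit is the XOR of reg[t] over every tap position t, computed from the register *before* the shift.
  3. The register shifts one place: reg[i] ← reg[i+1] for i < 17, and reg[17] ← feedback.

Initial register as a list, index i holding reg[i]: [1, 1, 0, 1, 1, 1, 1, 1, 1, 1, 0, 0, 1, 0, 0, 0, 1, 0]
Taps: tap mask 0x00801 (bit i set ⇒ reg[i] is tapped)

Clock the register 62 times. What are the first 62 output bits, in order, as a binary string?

11011111110010001010011010111111010101110000000111010110011011

tick  register→output (feedback)
  0  110111111100100010→1 (1)
  1  101111111001000101→1 (0)
  2  011111110010001010→0 (0)
  3  111111100100010100→1 (1)
  4  111111001000101001→1 (1)
  5  111110010001010011→1 (0)
  6  111100100010100110→1 (1)
  7  111001000101001101→1 (0)
  8  110010001010011010→1 (1)
  9  100100010100110101→1 (1)
 10  001000101001101011→0 (1)
 11  010001010011010111→0 (1)
 12  100010100110101111→1 (1)
 13  000101001101011111→0 (1)
 14  001010011010111111→0 (0)
 15  010100110101111110→0 (1)
 16  101001101011111101→1 (0)
 17  010011010111111010→0 (1)
 18  100110101111110101→1 (0)
 19  001101011111101010→0 (1)
 20  011010111111010101→0 (1)
 21  110101111110101011→1 (1)
 22  101011111101010111→1 (0)
 23  010111111010101110→0 (0)
 24  101111110101011100→1 (0)
 25  011111101010111000→0 (0)
 26  111111010101110000→1 (0)
 27  111110101011100000→1 (0)
 28  111101010111000000→1 (0)
 29  111010101110000000→1 (1)
 30  110101011100000001→1 (1)
 31  101010111000000011→1 (1)
 32  010101110000000111→0 (0)
 33  101011100000001110→1 (1)
 34  010111000000011101→0 (0)
 35  101110000000111010→1 (1)
 36  011100000001110101→0 (1)
 37  111000000011101011→1 (0)
 38  110000000111010110→1 (0)
 39  100000001110101100→1 (1)
 40  000000011101011001→0 (1)
 41  000000111010110011→0 (0)
 42  000001110101100110→0 (1)
 43  000011101011001101→0 (1)
 44  000111010110011011→0 (0)
 45  001110101100110110→0 (0)
 46  011101011001101100→0 (1)
 47  111010110011011001→1 (0)
 48  110101100110110010→1 (1)
 49  101011001101100101→1 (0)
 50  010110011011001010→0 (1)
 51  101100110110010101→1 (1)
 52  011001101100101011→0 (0)
 53  110011011001010110→1 (0)
 54  100110110010101100→1 (1)
 55  001101100101011001→0 (1)
 56  011011001010110011→0 (0)
 57  110110010101100110→1 (0)
 58  101100101011001100→1 (0)
 59  011001010110011000→0 (0)
 60  110010101100110000→1 (1)
 61  100101011001100001→1 (0)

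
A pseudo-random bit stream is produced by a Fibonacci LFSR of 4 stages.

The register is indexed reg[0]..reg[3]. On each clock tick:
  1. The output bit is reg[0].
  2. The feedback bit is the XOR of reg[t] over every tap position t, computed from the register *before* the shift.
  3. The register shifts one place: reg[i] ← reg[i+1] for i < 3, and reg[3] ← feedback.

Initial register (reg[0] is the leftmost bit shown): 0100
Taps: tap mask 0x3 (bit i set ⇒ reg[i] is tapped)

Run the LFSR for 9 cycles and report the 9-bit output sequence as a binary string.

010011010

step | reg (before) | out | fb
   0 | 0100 | 0 | 1
   1 | 1001 | 1 | 1
   2 | 0011 | 0 | 0
   3 | 0110 | 0 | 1
   4 | 1101 | 1 | 0
   5 | 1010 | 1 | 1
   6 | 0101 | 0 | 1
   7 | 1011 | 1 | 1
   8 | 0111 | 0 | 1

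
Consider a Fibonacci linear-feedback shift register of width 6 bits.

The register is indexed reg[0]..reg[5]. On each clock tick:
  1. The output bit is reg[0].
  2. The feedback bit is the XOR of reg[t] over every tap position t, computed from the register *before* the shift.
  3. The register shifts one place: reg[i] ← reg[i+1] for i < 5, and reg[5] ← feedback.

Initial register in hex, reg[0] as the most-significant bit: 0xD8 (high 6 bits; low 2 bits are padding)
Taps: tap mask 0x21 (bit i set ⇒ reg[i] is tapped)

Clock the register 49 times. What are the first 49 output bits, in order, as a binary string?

1101101001001110001011110010100011000010000011111

tick  register→output (feedback)
  0  110110→1 (1)
  1  101101→1 (0)
  2  011010→0 (0)
  3  110100→1 (1)
  4  101001→1 (0)
  5  010010→0 (0)
  6  100100→1 (1)
  7  001001→0 (1)
  8  010011→0 (1)
  9  100111→1 (0)
 10  001110→0 (0)
 11  011100→0 (0)
 12  111000→1 (1)
 13  110001→1 (0)
 14  100010→1 (1)
 15  000101→0 (1)
 16  001011→0 (1)
 17  010111→0 (1)
 18  101111→1 (0)
 19  011110→0 (0)
 20  111100→1 (1)
 21  111001→1 (0)
 22  110010→1 (1)
 23  100101→1 (0)
 24  001010→0 (0)
 25  010100→0 (0)
 26  101000→1 (1)
 27  010001→0 (1)
 28  100011→1 (0)
 29  000110→0 (0)
 30  001100→0 (0)
 31  011000→0 (0)
 32  110000→1 (1)
 33  100001→1 (0)
 34  000010→0 (0)
 35  000100→0 (0)
 36  001000→0 (0)
 37  010000→0 (0)
 38  100000→1 (1)
 39  000001→0 (1)
 40  000011→0 (1)
 41  000111→0 (1)
 42  001111→0 (1)
 43  011111→0 (1)
 44  111111→1 (0)
 45  111110→1 (1)
 46  111101→1 (0)
 47  111010→1 (1)
 48  110101→1 (0)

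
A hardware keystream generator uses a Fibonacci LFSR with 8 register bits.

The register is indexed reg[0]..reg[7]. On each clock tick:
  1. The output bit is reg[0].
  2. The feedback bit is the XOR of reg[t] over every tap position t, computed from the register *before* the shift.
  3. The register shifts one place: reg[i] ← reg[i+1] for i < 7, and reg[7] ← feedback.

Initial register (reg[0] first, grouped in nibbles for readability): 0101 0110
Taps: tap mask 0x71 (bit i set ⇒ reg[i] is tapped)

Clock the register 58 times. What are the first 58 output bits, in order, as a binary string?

0101011001100101111110111100110111011100101010010100010010

tick  register→output (feedback)
  0  01010110→0 (0)
  1  10101100→1 (1)
  2  01011001→0 (1)
  3  10110011→1 (0)
  4  01100110→0 (0)
  5  11001100→1 (1)
  6  10011001→1 (0)
  7  00110010→0 (1)
  8  01100101→0 (1)
  9  11001011→1 (1)
 10  10010111→1 (1)
 11  00101111→0 (1)
 12  01011111→0 (1)
 13  10111111→1 (0)
 14  01111110→0 (1)
 15  11111101→1 (1)
 16  11111011→1 (1)
 17  11110111→1 (1)
 18  11101111→1 (0)
 19  11011110→1 (0)
 20  10111100→1 (1)
 21  01111001→0 (1)
 22  11110011→1 (0)
 23  11100110→1 (1)
 24  11001101→1 (1)
 25  10011011→1 (1)
 26  00110111→0 (0)
 27  01101110→0 (1)
 28  11011101→1 (1)
 29  10111011→1 (1)
 30  01110111→0 (0)
 31  11101110→1 (0)
 32  11011100→1 (1)
 33  10111001→1 (0)
 34  01110010→0 (1)
 35  11100101→1 (0)
 36  11001010→1 (1)
 37  10010101→1 (0)
 38  00101010→0 (0)
 39  01010100→0 (1)
 40  10101001→1 (0)
 41  01010010→0 (1)
 42  10100101→1 (0)
 43  01001010→0 (0)
 44  10010100→1 (0)
 45  00101000→0 (1)
 46  01010001→0 (0)
 47  10100010→1 (0)
 48  01000100→0 (1)
 49  10001001→1 (0)
 50  00010010→0 (1)
 51  00100101→0 (1)
 52  01001011→0 (0)
 53  10010110→1 (1)
 54  00101101→0 (0)
 55  01011010→0 (0)
 56  10110100→1 (0)
 57  01101000→0 (1)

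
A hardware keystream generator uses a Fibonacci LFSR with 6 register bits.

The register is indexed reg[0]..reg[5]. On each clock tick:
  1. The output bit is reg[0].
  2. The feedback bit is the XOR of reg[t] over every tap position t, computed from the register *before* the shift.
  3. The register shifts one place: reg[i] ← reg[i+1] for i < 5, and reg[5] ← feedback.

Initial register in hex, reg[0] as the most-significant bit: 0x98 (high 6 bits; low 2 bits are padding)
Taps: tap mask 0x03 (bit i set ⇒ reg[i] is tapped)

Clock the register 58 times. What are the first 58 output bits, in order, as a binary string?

1001101010111111000001000011000101001111010001110010010110

tick  register→output (feedback)
  0  100110→1 (1)
  1  001101→0 (0)
  2  011010→0 (1)
  3  110101→1 (0)
  4  101010→1 (1)
  5  010101→0 (1)
  6  101011→1 (1)
  7  010111→0 (1)
  8  101111→1 (1)
  9  011111→0 (1)
 10  111111→1 (0)
 11  111110→1 (0)
 12  111100→1 (0)
 13  111000→1 (0)
 14  110000→1 (0)
 15  100000→1 (1)
 16  000001→0 (0)
 17  000010→0 (0)
 18  000100→0 (0)
 19  001000→0 (0)
 20  010000→0 (1)
 21  100001→1 (1)
 22  000011→0 (0)
 23  000110→0 (0)
 24  001100→0 (0)
 25  011000→0 (1)
 26  110001→1 (0)
 27  100010→1 (1)
 28  000101→0 (0)
 29  001010→0 (0)
 30  010100→0 (1)
 31  101001→1 (1)
 32  010011→0 (1)
 33  100111→1 (1)
 34  001111→0 (0)
 35  011110→0 (1)
 36  111101→1 (0)
 37  111010→1 (0)
 38  110100→1 (0)
 39  101000→1 (1)
 40  010001→0 (1)
 41  100011→1 (1)
 42  000111→0 (0)
 43  001110→0 (0)
 44  011100→0 (1)
 45  111001→1 (0)
 46  110010→1 (0)
 47  100100→1 (1)
 48  001001→0 (0)
 49  010010→0 (1)
 50  100101→1 (1)
 51  001011→0 (0)
 52  010110→0 (1)
 53  101101→1 (1)
 54  011011→0 (1)
 55  110111→1 (0)
 56  101110→1 (1)
 57  011101→0 (1)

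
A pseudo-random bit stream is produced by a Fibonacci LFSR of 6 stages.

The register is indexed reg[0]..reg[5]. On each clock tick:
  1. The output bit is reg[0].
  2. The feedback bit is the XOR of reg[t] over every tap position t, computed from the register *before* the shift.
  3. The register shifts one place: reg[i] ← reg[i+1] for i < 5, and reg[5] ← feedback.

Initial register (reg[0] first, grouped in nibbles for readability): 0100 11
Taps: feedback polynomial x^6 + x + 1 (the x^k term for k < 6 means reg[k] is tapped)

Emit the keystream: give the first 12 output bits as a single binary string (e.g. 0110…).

010011110100

step | reg (before) | out | fb
   0 | 010011 | 0 | 1
   1 | 100111 | 1 | 1
   2 | 001111 | 0 | 0
   3 | 011110 | 0 | 1
   4 | 111101 | 1 | 0
   5 | 111010 | 1 | 0
   6 | 110100 | 1 | 0
   7 | 101000 | 1 | 1
   8 | 010001 | 0 | 1
   9 | 100011 | 1 | 1
  10 | 000111 | 0 | 0
  11 | 001110 | 0 | 0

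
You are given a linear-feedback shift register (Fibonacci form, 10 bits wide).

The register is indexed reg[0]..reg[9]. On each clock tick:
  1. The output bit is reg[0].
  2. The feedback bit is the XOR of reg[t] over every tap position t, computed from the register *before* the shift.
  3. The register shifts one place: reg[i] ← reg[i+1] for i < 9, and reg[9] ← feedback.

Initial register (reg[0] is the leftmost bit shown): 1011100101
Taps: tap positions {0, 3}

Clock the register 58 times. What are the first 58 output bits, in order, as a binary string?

1011100101011100111011101110011001110101011101111011001010

tick  register→output (feedback)
  0  1011100101→1 (0)
  1  0111001010→0 (1)
  2  1110010101→1 (1)
  3  1100101011→1 (1)
  4  1001010111→1 (0)
  5  0010101110→0 (0)
  6  0101011100→0 (1)
  7  1010111001→1 (1)
  8  0101110011→0 (1)
  9  1011100111→1 (0)
 10  0111001110→0 (1)
 11  1110011101→1 (1)
 12  1100111011→1 (1)
 13  1001110111→1 (0)
 14  0011101110→0 (1)
 15  0111011101→0 (1)
 16  1110111011→1 (1)
 17  1101110111→1 (0)
 18  1011101110→1 (0)
 19  0111011100→0 (1)
 20  1110111001→1 (1)
 21  1101110011→1 (0)
 22  1011100110→1 (0)
 23  0111001100→0 (1)
 24  1110011001→1 (1)
 25  1100110011→1 (1)
 26  1001100111→1 (0)
 27  0011001110→0 (1)
 28  0110011101→0 (0)
 29  1100111010→1 (1)
 30  1001110101→1 (0)
 31  0011101010→0 (1)
 32  0111010101→0 (1)
 33  1110101011→1 (1)
 34  1101010111→1 (0)
 35  1010101110→1 (1)
 36  0101011101→0 (1)
 37  1010111011→1 (1)
 38  0101110111→0 (1)
 39  1011101111→1 (0)
 40  0111011110→0 (1)
 41  1110111101→1 (1)
 42  1101111011→1 (0)
 43  1011110110→1 (0)
 44  0111101100→0 (1)
 45  1111011001→1 (0)
 46  1110110010→1 (1)
 47  1101100101→1 (0)
 48  1011001010→1 (0)
 49  0110010100→0 (0)
 50  1100101000→1 (1)
 51  1001010001→1 (0)
 52  0010100010→0 (0)
 53  0101000100→0 (1)
 54  1010001001→1 (1)
 55  0100010011→0 (0)
 56  1000100110→1 (1)
 57  0001001101→0 (1)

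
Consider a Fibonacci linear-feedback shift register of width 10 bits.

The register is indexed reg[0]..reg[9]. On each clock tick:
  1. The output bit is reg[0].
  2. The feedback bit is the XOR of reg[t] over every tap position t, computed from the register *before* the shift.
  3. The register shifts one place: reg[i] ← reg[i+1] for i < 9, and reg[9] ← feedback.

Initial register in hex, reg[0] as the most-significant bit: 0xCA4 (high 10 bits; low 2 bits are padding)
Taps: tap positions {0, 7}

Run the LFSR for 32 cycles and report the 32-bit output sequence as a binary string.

11001010011111010011100001000110

tick  register→output (feedback)
  0  1100101001→1 (1)
  1  1001010011→1 (1)
  2  0010100111→0 (1)
  3  0101001111→0 (1)
  4  1010011111→1 (0)
  5  0100111110→0 (1)
  6  1001111101→1 (0)
  7  0011111010→0 (0)
  8  0111110100→0 (1)
  9  1111101001→1 (1)
 10  1111010011→1 (1)
 11  1110100111→1 (0)
 12  1101001110→1 (0)
 13  1010011100→1 (0)
 14  0100111000→0 (0)
 15  1001110000→1 (1)
 16  0011100001→0 (0)
 17  0111000010→0 (0)
 18  1110000100→1 (0)
 19  1100001000→1 (1)
 20  1000010001→1 (1)
 21  0000100011→0 (0)
 22  0001000110→0 (1)
 23  0010001101→0 (1)
 24  0100011011→0 (0)
 25  1000110110→1 (0)
 26  0001101100→0 (1)
 27  0011011001→0 (0)
 28  0110110010→0 (0)
 29  1101100100→1 (0)
 30  1011001000→1 (1)
 31  0110010001→0 (0)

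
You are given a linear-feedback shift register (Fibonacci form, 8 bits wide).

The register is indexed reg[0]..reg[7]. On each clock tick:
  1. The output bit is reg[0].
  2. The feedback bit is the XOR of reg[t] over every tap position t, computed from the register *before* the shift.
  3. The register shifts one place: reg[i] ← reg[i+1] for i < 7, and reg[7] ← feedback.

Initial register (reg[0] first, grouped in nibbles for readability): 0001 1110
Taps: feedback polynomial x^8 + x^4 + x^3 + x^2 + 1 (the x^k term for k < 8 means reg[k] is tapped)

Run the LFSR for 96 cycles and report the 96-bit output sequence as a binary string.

000111100111001100010110100100010100101010011101110110011110111111010011001101010001100000111010

k : reg_k → out_k, fb_k
0: 00011110 → 0, fb=0
1: 00111100 → 0, fb=1
2: 01111001 → 0, fb=1
3: 11110011 → 1, fb=1
4: 11100111 → 1, fb=0
5: 11001110 → 1, fb=0
6: 10011100 → 1, fb=1
7: 00111001 → 0, fb=1
8: 01110011 → 0, fb=0
9: 11100110 → 1, fb=0
10: 11001100 → 1, fb=0
11: 10011000 → 1, fb=1
12: 00110001 → 0, fb=0
13: 01100010 → 0, fb=1
14: 11000101 → 1, fb=1
15: 10001011 → 1, fb=0
16: 00010110 → 0, fb=1
17: 00101101 → 0, fb=0
18: 01011010 → 0, fb=0
19: 10110100 → 1, fb=1
20: 01101001 → 0, fb=0
21: 11010010 → 1, fb=0
22: 10100100 → 1, fb=0
23: 01001000 → 0, fb=1
24: 10010001 → 1, fb=0
25: 00100010 → 0, fb=1
26: 01000101 → 0, fb=0
27: 10001010 → 1, fb=0
28: 00010100 → 0, fb=1
29: 00101001 → 0, fb=0
30: 01010010 → 0, fb=1
31: 10100101 → 1, fb=0
32: 01001010 → 0, fb=1
33: 10010101 → 1, fb=0
34: 00101010 → 0, fb=0
35: 01010100 → 0, fb=1
36: 10101001 → 1, fb=1
37: 01010011 → 0, fb=1
38: 10100111 → 1, fb=0
39: 01001110 → 0, fb=1
40: 10011101 → 1, fb=1
41: 00111011 → 0, fb=1
42: 01110111 → 0, fb=0
43: 11101110 → 1, fb=1
44: 11011101 → 1, fb=1
45: 10111011 → 1, fb=0
46: 01110110 → 0, fb=0
47: 11101100 → 1, fb=1
48: 11011001 → 1, fb=1
49: 10110011 → 1, fb=1
50: 01100111 → 0, fb=1
51: 11001111 → 1, fb=0
52: 10011110 → 1, fb=1
53: 00111101 → 0, fb=1
54: 01111011 → 0, fb=1
55: 11110111 → 1, fb=1
56: 11101111 → 1, fb=1
57: 11011111 → 1, fb=1
58: 10111111 → 1, fb=0
59: 01111110 → 0, fb=1
60: 11111101 → 1, fb=0
61: 11111010 → 1, fb=0
62: 11110100 → 1, fb=1
63: 11101001 → 1, fb=1
64: 11010011 → 1, fb=0
65: 10100110 → 1, fb=0
66: 01001100 → 0, fb=1
67: 10011001 → 1, fb=1
68: 00110011 → 0, fb=0
69: 01100110 → 0, fb=1
70: 11001101 → 1, fb=0
71: 10011010 → 1, fb=1
72: 00110101 → 0, fb=0
73: 01101010 → 0, fb=0
74: 11010100 → 1, fb=0
75: 10101000 → 1, fb=1
76: 01010001 → 0, fb=1
77: 10100011 → 1, fb=0
78: 01000110 → 0, fb=0
79: 10001100 → 1, fb=0
80: 00011000 → 0, fb=0
81: 00110000 → 0, fb=0
82: 01100000 → 0, fb=1
83: 11000001 → 1, fb=1
84: 10000011 → 1, fb=1
85: 00000111 → 0, fb=0
86: 00001110 → 0, fb=1
87: 00011101 → 0, fb=0
88: 00111010 → 0, fb=1
89: 01110101 → 0, fb=0
90: 11101010 → 1, fb=1
91: 11010101 → 1, fb=0
92: 10101010 → 1, fb=1
93: 01010101 → 0, fb=1
94: 10101011 → 1, fb=1
95: 01010111 → 0, fb=1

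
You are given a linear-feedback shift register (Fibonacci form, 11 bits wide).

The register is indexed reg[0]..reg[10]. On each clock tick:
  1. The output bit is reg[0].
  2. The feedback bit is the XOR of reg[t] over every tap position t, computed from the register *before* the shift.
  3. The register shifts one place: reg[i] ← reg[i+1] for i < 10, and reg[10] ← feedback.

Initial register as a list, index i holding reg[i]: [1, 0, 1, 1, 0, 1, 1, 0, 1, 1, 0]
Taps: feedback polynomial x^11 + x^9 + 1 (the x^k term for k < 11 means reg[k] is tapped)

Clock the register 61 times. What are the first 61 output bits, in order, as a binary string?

1011011011000111000111110010100110000100001111110101001100100

tick  register→output (feedback)
  0  10110110110→1 (0)
  1  01101101100→0 (0)
  2  11011011000→1 (1)
  3  10110110001→1 (1)
  4  01101100011→0 (1)
  5  11011000111→1 (0)
  6  10110001110→1 (0)
  7  01100011100→0 (0)
  8  11000111000→1 (1)
  9  10001110001→1 (1)
 10  00011100011→0 (1)
 11  00111000111→0 (1)
 12  01110001111→0 (1)
 13  11100011111→1 (0)
 14  11000111110→1 (0)
 15  10001111100→1 (1)
 16  00011111001→0 (0)
 17  00111110010→0 (1)
 18  01111100101→0 (0)
 19  11111001010→1 (0)
 20  11110010100→1 (1)
 21  11100101001→1 (1)
 22  11001010011→1 (0)
 23  10010100110→1 (0)
 24  00101001100→0 (0)
 25  01010011000→0 (0)
 26  10100110000→1 (1)
 27  01001100001→0 (0)
 28  10011000010→1 (0)
 29  00110000100→0 (0)
 30  01100001000→0 (0)
 31  11000010000→1 (1)
 32  10000100001→1 (1)
 33  00001000011→0 (1)
 34  00010000111→0 (1)
 35  00100001111→0 (1)
 36  01000011111→0 (1)
 37  10000111111→1 (0)
 38  00001111110→0 (1)
 39  00011111101→0 (0)
 40  00111111010→0 (1)
 41  01111110101→0 (0)
 42  11111101010→1 (0)
 43  11111010100→1 (1)
 44  11110101001→1 (1)
 45  11101010011→1 (0)
 46  11010100110→1 (0)
 47  10101001100→1 (1)
 48  01010011001→0 (0)
 49  10100110010→1 (0)
 50  01001100100→0 (0)
 51  10011001000→1 (1)
 52  00110010001→0 (0)
 53  01100100010→0 (1)
 54  11001000101→1 (1)
 55  10010001011→1 (0)
 56  00100010110→0 (1)
 57  01000101101→0 (0)
 58  10001011010→1 (0)
 59  00010110100→0 (0)
 60  00101101000→0 (0)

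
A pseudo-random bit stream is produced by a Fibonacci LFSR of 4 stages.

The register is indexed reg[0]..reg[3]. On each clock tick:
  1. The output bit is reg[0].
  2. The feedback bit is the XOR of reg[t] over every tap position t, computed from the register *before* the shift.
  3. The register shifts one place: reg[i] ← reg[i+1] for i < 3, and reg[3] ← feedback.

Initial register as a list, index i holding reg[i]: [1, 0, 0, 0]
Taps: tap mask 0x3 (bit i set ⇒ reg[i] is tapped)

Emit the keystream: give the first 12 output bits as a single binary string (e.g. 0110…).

100010011010

k : reg_k → out_k, fb_k
0: 1000 → 1, fb=1
1: 0001 → 0, fb=0
2: 0010 → 0, fb=0
3: 0100 → 0, fb=1
4: 1001 → 1, fb=1
5: 0011 → 0, fb=0
6: 0110 → 0, fb=1
7: 1101 → 1, fb=0
8: 1010 → 1, fb=1
9: 0101 → 0, fb=1
10: 1011 → 1, fb=1
11: 0111 → 0, fb=1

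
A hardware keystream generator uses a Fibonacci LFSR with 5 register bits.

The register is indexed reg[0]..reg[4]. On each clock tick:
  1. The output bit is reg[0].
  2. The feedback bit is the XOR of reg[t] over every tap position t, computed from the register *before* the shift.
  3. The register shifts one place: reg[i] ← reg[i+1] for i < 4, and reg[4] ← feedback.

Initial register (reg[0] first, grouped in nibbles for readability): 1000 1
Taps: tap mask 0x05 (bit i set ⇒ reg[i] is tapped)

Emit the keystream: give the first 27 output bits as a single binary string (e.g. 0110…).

100011011101010000100101100

tick  register→output (feedback)
  0  10001→1 (1)
  1  00011→0 (0)
  2  00110→0 (1)
  3  01101→0 (1)
  4  11011→1 (1)
  5  10111→1 (0)
  6  01110→0 (1)
  7  11101→1 (0)
  8  11010→1 (1)
  9  10101→1 (0)
 10  01010→0 (0)
 11  10100→1 (0)
 12  01000→0 (0)
 13  10000→1 (1)
 14  00001→0 (0)
 15  00010→0 (0)
 16  00100→0 (1)
 17  01001→0 (0)
 18  10010→1 (1)
 19  00101→0 (1)
 20  01011→0 (0)
 21  10110→1 (0)
 22  01100→0 (1)
 23  11001→1 (1)
 24  10011→1 (1)
 25  00111→0 (1)
 26  01111→0 (1)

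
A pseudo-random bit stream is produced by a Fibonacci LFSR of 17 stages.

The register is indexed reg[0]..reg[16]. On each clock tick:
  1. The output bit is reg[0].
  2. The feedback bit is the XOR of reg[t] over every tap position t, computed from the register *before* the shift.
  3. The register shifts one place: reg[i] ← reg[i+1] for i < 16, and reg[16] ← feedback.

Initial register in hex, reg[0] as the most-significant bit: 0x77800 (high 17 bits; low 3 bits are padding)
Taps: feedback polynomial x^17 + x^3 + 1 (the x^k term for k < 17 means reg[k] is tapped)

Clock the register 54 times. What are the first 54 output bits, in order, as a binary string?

011101111000000001100101110000011010010111100110010001

tick  register→output (feedback)
  0  01110111100000000→0 (1)
  1  11101111000000001→1 (1)
  2  11011110000000011→1 (0)
  3  10111100000000110→1 (0)
  4  01111000000001100→0 (1)
  5  11110000000011001→1 (0)
  6  11100000000110010→1 (1)
  7  11000000001100101→1 (1)
  8  10000000011001011→1 (1)
  9  00000000110010111→0 (0)
 10  00000001100101110→0 (0)
 11  00000011001011100→0 (0)
 12  00000110010111000→0 (0)
 13  00001100101110000→0 (0)
 14  00011001011100000→0 (1)
 15  00110010111000001→0 (1)
 16  01100101110000011→0 (0)
 17  11001011100000110→1 (1)
 18  10010111000001101→1 (0)
 19  00101110000011010→0 (0)
 20  01011100000110100→0 (1)
 21  10111000001101001→1 (0)
 22  01110000011010010→0 (1)
 23  11100000110100101→1 (1)
 24  11000001101001011→1 (1)
 25  10000011010010111→1 (1)
 26  00000110100101111→0 (0)
 27  00001101001011110→0 (0)
 28  00011010010111100→0 (1)
 29  00110100101111001→0 (1)
 30  01101001011110011→0 (0)
 31  11010010111100110→1 (0)
 32  10100101111001100→1 (1)
 33  01001011110011001→0 (0)
 34  10010111100110010→1 (0)
 35  00101111001100100→0 (0)
 36  01011110011001000→0 (1)
 37  10111100110010001→1 (0)
 38  01111001100100010→0 (1)
 39  11110011001000101→1 (0)
 40  11100110010001010→1 (1)
 41  11001100100010101→1 (1)
 42  10011001000101011→1 (0)
 43  00110010001010110→0 (1)
 44  01100100010101101→0 (0)
 45  11001000101011010→1 (1)
 46  10010001010110101→1 (0)
 47  00100010101101010→0 (0)
 48  01000101011010100→0 (0)
 49  10001010110101000→1 (1)
 50  00010101101010001→0 (1)
 51  00101011010100011→0 (0)
 52  01010110101000110→0 (1)
 53  10101101010001101→1 (1)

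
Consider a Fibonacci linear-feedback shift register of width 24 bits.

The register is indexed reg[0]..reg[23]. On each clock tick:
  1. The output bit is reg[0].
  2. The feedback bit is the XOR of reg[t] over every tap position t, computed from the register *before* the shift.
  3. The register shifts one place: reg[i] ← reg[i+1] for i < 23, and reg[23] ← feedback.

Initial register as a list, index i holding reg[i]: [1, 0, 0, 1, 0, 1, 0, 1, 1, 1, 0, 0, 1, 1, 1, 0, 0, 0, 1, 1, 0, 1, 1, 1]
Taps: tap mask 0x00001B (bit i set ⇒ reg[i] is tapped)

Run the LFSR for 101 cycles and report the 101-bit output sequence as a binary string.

step | reg (before) | out | fb
   0 | 100101011100111000110111 | 1 | 0
   1 | 001010111001110001101110 | 0 | 1
   2 | 010101110011100011011101 | 0 | 0
   3 | 101011100111000110111010 | 1 | 0
   4 | 010111001110001101110100 | 0 | 1
   5 | 101110011100011011101001 | 1 | 1
   6 | 011100111000110111010011 | 0 | 0
   7 | 111001110001101110100110 | 1 | 0
   8 | 110011100011011101001100 | 1 | 1
   9 | 100111000110111010011001 | 1 | 1
  10 | 001110001101110100110011 | 0 | 0
  11 | 011100011011101001100110 | 0 | 0
  12 | 111000110111010011001100 | 1 | 0
  13 | 110001101110100110011000 | 1 | 0
  14 | 100011011101001100110000 | 1 | 0
  15 | 000110111010011001100000 | 0 | 0
  16 | 001101110100110011000000 | 0 | 1
  17 | 011011101001100110000001 | 0 | 0
  18 | 110111010011001100000010 | 1 | 0
  19 | 101110100110011000000100 | 1 | 1
  20 | 011101001100110000001001 | 0 | 0
  21 | 111010011001100000010010 | 1 | 1
  22 | 110100110011000000100101 | 1 | 1
  23 | 101001100110000001001011 | 1 | 1
  24 | 010011001100000010010111 | 0 | 0
  25 | 100110011000000100101110 | 1 | 1
  26 | 001100110000001001011101 | 0 | 1
  27 | 011001100000010010111011 | 0 | 1
  28 | 110011000000100101110111 | 1 | 1
  29 | 100110000001001011101111 | 1 | 1
  30 | 001100000010010111011111 | 0 | 1
  31 | 011000000100101110111111 | 0 | 1
  32 | 110000001001011101111111 | 1 | 0
  33 | 100000010010111011111110 | 1 | 1
  34 | 000000100101110111111101 | 0 | 0
  35 | 000001001011101111111010 | 0 | 0
  36 | 000010010111011111110100 | 0 | 1
  37 | 000100101110111111101001 | 0 | 1
  38 | 001001011101111111010011 | 0 | 0
  39 | 010010111011111110100110 | 0 | 0
  40 | 100101110111111101001100 | 1 | 0
  41 | 001011101111111010011000 | 0 | 1
  42 | 010111011111110100110001 | 0 | 1
  43 | 101110111111101001100011 | 1 | 1
  44 | 011101111111010011000111 | 0 | 0
  45 | 111011111110100110001110 | 1 | 1
  46 | 110111111101001100011101 | 1 | 0
  47 | 101111111010011000111010 | 1 | 1
  48 | 011111110100110001110101 | 0 | 1
  49 | 111111101001100011101011 | 1 | 0
  50 | 111111010011000111010110 | 1 | 0
  51 | 111110100110001110101100 | 1 | 0
  52 | 111101001100011101011000 | 1 | 1
  53 | 111010011000111010110001 | 1 | 1
  54 | 110100110001110101100011 | 1 | 1
  55 | 101001100011101011000111 | 1 | 1
  56 | 010011000111010110001111 | 0 | 0
  57 | 100110001110101100011110 | 1 | 1
  58 | 001100011101011000111101 | 0 | 1
  59 | 011000111010110001111011 | 0 | 1
  60 | 110001110101100011110111 | 1 | 0
  61 | 100011101011000111101110 | 1 | 0
  62 | 000111010110001111011100 | 0 | 0
  63 | 001110101100011110111000 | 0 | 0
  64 | 011101011000111101110000 | 0 | 0
  65 | 111010110001111011100000 | 1 | 1
  66 | 110101100011110111000001 | 1 | 1
  67 | 101011000111101110000011 | 1 | 0
  68 | 010110001111011100000110 | 0 | 1
  69 | 101100011110111000001101 | 1 | 0
  70 | 011000111101110000011010 | 0 | 1
  71 | 110001111011100000110101 | 1 | 0
  72 | 100011110111000001101010 | 1 | 0
  73 | 000111101110000011010100 | 0 | 0
  74 | 001111011100000110101000 | 0 | 0
  75 | 011110111000001101010000 | 0 | 1
  76 | 111101110000011010100001 | 1 | 1
  77 | 111011100000110101000011 | 1 | 1
  78 | 110111000001101010000111 | 1 | 0
  79 | 101110000011010100001110 | 1 | 1
  80 | 011100000110101000011101 | 0 | 0
  81 | 111000001101010000111010 | 1 | 0
  82 | 110000011010100001110100 | 1 | 0
  83 | 100000110101000011101000 | 1 | 1
  84 | 000001101010000111010001 | 0 | 0
  85 | 000011010100001110100010 | 0 | 1
  86 | 000110101000011101000101 | 0 | 0
  87 | 001101010000111010001010 | 0 | 1
  88 | 011010100001110100010101 | 0 | 0
  89 | 110101000011101000101010 | 1 | 1
  90 | 101010000111010001010101 | 1 | 0
  91 | 010100001110100010101010 | 0 | 0
  92 | 101000011101000101010100 | 1 | 1
  93 | 010000111010001010101001 | 0 | 1
  94 | 100001110100010101010011 | 1 | 1
  95 | 000011101000101010100111 | 0 | 1
  96 | 000111010001010101001111 | 0 | 0
  97 | 001110100010101010011110 | 0 | 0
  98 | 011101000101010100111100 | 0 | 0
  99 | 111010001010101001111000 | 1 | 1
 100 | 110100010101010011110001 | 1 | 1

10010101110011100011011101001100110000001001011101111111010011000111010110001111011100000110101000011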